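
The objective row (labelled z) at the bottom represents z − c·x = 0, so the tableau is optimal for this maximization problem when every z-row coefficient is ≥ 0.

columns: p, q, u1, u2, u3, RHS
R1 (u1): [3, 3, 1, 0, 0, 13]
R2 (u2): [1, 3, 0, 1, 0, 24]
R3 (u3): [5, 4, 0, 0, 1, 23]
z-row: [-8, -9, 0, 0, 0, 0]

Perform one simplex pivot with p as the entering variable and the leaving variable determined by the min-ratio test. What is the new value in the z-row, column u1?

Ratio test on column p — row 1: 13/3 = 13/3; row 2: 24/1 = 24; row 3: 23/5 = 23/5. Minimum is 13/3 at row 1 (u1 leaves); pivot element 3.
Divide row 1 by 3; eliminate column p from the other rows.
z-row update in column u1: 0 − (-8)·(1/3) = 8/3.

8/3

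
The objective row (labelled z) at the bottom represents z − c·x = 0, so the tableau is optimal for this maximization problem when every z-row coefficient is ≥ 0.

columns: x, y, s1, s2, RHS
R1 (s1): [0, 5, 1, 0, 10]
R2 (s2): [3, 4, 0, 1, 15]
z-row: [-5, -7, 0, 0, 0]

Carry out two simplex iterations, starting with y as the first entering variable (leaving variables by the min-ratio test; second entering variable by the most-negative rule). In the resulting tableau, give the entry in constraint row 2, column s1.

-4/15

Ratio test on column y — row 1: 10/5 = 2; row 2: 15/4 = 15/4. Minimum is 2 at row 1 (s1 leaves); pivot element 5.
Divide row 1 by 5; eliminate column y from the other rows.
Second iteration: most negative z-row entry is -5 in column x, so x enters.
Ratio test on column x — row 1: entry 0 ≤ 0; row 2: 7/3 = 7/3. Minimum is 7/3 at row 2 (s2 leaves); pivot element 3.
Divide row 2 by 3; eliminate column x from the other rows.
After both pivots, the entry at constraint row 2, column s1 is -4/15.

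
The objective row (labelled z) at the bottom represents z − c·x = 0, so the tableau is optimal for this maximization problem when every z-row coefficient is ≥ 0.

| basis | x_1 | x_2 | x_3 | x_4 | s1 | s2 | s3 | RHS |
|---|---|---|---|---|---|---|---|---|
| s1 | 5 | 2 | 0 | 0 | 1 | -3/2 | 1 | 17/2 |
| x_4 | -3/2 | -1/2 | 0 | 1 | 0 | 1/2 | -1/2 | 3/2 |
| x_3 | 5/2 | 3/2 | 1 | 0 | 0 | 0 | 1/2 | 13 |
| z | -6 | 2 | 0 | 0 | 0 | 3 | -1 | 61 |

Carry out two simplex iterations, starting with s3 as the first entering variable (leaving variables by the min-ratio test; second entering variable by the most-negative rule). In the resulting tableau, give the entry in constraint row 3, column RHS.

Ratio test on column s3 — row 1: (17/2)/1 = 17/2; row 2: entry -1/2 ≤ 0; row 3: 13/(1/2) = 26. Minimum is 17/2 at row 1 (s1 leaves); pivot element 1.
Divide row 1 by 1; eliminate column s3 from the other rows.
Second iteration: most negative z-row entry is -1 in column x_1, so x_1 enters.
Ratio test on column x_1 — row 1: (17/2)/5 = 17/10; row 2: (23/4)/1 = 23/4; row 3: entry 0 ≤ 0. Minimum is 17/10 at row 1 (s3 leaves); pivot element 5.
Divide row 1 by 5; eliminate column x_1 from the other rows.
After both pivots, the entry at constraint row 3, column RHS is 35/4.

35/4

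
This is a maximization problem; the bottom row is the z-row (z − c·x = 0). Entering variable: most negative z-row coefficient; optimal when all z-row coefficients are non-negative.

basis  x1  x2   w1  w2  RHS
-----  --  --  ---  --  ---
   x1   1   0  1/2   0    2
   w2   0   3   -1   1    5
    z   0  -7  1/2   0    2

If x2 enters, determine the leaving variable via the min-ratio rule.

w2

Column x2 entries and ratios — x1: 0 ≤ 0, skip; w2: 5/3 = 5/3.
Smallest ratio is 5/3 in the row of w2, so w2 leaves.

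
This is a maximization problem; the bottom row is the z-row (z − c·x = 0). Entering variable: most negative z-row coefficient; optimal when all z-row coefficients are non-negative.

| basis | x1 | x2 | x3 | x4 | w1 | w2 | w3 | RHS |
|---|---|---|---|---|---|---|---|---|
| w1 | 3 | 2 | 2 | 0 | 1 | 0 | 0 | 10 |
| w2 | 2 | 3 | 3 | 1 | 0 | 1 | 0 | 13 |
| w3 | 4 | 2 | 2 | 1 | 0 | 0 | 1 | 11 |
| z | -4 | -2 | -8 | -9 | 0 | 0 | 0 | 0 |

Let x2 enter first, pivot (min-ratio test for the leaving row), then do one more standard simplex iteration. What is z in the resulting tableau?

67

Ratio test on column x2 — row 1: 10/2 = 5; row 2: 13/3 = 13/3; row 3: 11/2 = 11/2. Minimum is 13/3 at row 2 (w2 leaves); pivot element 3.
Pivot on row 2; the z-row RHS becomes 0 − (-2)·(13/3) = 26/3.
Next entering variable (most negative z-row entry -25/3): x4.
Ratio test on column x4 — row 1: entry -2/3 ≤ 0; row 2: (13/3)/(1/3) = 13; row 3: (7/3)/(1/3) = 7. Minimum is 7 at row 3 (w3 leaves); pivot element 1/3.
After the second pivot the z-row RHS is 26/3 − (-25/3)·7 = 67.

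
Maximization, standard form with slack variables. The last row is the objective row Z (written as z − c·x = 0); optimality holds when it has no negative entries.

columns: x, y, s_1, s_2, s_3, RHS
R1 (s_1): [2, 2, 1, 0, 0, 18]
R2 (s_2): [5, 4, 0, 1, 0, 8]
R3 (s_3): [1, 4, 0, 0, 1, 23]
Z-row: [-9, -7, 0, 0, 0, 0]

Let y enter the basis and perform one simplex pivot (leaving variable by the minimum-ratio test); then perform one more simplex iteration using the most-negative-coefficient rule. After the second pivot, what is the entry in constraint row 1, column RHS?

74/5

Ratio test on column y — row 1: 18/2 = 9; row 2: 8/4 = 2; row 3: 23/4 = 23/4. Minimum is 2 at row 2 (s_2 leaves); pivot element 4.
Divide row 2 by 4; eliminate column y from the other rows.
Second iteration: most negative Z-row entry is -1/4 in column x, so x enters.
Ratio test on column x — row 1: entry -1/2 ≤ 0; row 2: 2/(5/4) = 8/5; row 3: entry -4 ≤ 0. Minimum is 8/5 at row 2 (y leaves); pivot element 5/4.
Divide row 2 by 5/4; eliminate column x from the other rows.
After both pivots, the entry at constraint row 1, column RHS is 74/5.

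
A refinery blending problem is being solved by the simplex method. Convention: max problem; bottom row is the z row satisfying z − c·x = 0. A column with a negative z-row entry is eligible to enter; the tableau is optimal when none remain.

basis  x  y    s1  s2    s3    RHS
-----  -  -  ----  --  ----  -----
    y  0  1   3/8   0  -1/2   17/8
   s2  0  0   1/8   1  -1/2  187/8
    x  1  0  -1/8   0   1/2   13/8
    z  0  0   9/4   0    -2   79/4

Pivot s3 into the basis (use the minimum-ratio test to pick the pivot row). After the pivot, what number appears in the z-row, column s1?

7/4

Ratio test on column s3 — row 1: entry -1/2 ≤ 0; row 2: entry -1/2 ≤ 0; row 3: (13/8)/(1/2) = 13/4. Minimum is 13/4 at row 3 (x leaves); pivot element 1/2.
Divide row 3 by 1/2; eliminate column s3 from the other rows.
z-row update in column s1: 9/4 − (-2)·(-1/4) = 7/4.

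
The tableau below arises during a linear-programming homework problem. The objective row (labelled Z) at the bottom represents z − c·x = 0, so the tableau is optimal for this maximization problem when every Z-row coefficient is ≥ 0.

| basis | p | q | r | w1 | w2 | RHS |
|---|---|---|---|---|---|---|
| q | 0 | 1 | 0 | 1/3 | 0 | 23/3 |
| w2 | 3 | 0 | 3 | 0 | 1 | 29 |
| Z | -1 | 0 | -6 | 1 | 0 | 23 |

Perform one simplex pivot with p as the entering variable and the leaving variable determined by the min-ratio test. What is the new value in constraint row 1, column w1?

1/3

Ratio test on column p — row 1: entry 0 ≤ 0; row 2: 29/3 = 29/3. Minimum is 29/3 at row 2 (w2 leaves); pivot element 3.
Divide row 2 by 3; eliminate column p from the other rows.
Row 1 update in column w1: 1/3 − 0·0 = 1/3.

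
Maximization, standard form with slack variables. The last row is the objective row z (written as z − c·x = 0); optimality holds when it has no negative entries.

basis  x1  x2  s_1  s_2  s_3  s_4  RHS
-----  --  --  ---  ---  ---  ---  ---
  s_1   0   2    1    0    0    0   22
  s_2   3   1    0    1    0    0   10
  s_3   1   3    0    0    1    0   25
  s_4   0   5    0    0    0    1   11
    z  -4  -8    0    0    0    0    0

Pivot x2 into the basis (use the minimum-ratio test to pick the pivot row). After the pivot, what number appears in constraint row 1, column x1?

0

Ratio test on column x2 — row 1: 22/2 = 11; row 2: 10/1 = 10; row 3: 25/3 = 25/3; row 4: 11/5 = 11/5. Minimum is 11/5 at row 4 (s_4 leaves); pivot element 5.
Divide row 4 by 5; eliminate column x2 from the other rows.
Row 1 update in column x1: 0 − 2·0 = 0.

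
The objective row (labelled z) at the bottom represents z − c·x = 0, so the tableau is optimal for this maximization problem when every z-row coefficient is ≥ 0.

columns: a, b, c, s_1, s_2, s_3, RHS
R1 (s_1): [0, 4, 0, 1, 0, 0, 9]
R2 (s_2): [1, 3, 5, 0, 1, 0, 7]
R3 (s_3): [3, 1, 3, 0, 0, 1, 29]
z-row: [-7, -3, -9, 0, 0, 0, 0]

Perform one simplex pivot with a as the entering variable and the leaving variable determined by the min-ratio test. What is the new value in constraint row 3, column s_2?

Ratio test on column a — row 1: entry 0 ≤ 0; row 2: 7/1 = 7; row 3: 29/3 = 29/3. Minimum is 7 at row 2 (s_2 leaves); pivot element 1.
Divide row 2 by 1; eliminate column a from the other rows.
Row 3 update in column s_2: 0 − 3·1 = -3.

-3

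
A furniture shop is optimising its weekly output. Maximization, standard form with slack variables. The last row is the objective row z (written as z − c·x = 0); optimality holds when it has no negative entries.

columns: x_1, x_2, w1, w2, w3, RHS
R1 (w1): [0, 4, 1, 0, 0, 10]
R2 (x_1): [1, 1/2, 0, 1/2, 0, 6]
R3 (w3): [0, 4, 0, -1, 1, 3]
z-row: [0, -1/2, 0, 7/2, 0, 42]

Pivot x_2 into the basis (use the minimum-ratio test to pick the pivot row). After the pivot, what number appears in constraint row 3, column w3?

1/4

Ratio test on column x_2 — row 1: 10/4 = 5/2; row 2: 6/(1/2) = 12; row 3: 3/4 = 3/4. Minimum is 3/4 at row 3 (w3 leaves); pivot element 4.
Divide row 3 by 4; eliminate column x_2 from the other rows.
In the new row 3, the w3 entry is the old entry divided by the pivot: 1/4 = 1/4.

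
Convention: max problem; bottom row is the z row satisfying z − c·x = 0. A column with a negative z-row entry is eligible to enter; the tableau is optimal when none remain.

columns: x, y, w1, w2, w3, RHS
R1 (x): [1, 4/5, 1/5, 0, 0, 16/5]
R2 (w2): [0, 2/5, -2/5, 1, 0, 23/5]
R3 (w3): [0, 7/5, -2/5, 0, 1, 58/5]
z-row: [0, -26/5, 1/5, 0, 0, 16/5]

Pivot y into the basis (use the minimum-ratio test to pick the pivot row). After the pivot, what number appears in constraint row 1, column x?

Ratio test on column y — row 1: (16/5)/(4/5) = 4; row 2: (23/5)/(2/5) = 23/2; row 3: (58/5)/(7/5) = 58/7. Minimum is 4 at row 1 (x leaves); pivot element 4/5.
Divide row 1 by 4/5; eliminate column y from the other rows.
In the new row 1, the x entry is the old entry divided by the pivot: 1/(4/5) = 5/4.

5/4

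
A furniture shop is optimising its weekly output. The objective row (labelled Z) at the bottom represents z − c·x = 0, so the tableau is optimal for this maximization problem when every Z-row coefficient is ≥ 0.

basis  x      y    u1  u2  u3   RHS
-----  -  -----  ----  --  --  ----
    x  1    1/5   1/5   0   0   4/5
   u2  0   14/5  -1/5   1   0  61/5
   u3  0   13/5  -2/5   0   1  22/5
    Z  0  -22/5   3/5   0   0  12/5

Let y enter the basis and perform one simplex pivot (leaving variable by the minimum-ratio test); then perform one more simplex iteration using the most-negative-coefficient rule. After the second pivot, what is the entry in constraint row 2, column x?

Ratio test on column y — row 1: (4/5)/(1/5) = 4; row 2: (61/5)/(14/5) = 61/14; row 3: (22/5)/(13/5) = 22/13. Minimum is 22/13 at row 3 (u3 leaves); pivot element 13/5.
Divide row 3 by 13/5; eliminate column y from the other rows.
Second iteration: most negative Z-row entry is -1/13 in column u1, so u1 enters.
Ratio test on column u1 — row 1: (6/13)/(3/13) = 2; row 2: (97/13)/(3/13) = 97/3; row 3: entry -2/13 ≤ 0. Minimum is 2 at row 1 (x leaves); pivot element 3/13.
Divide row 1 by 3/13; eliminate column u1 from the other rows.
After both pivots, the entry at constraint row 2, column x is -1.

-1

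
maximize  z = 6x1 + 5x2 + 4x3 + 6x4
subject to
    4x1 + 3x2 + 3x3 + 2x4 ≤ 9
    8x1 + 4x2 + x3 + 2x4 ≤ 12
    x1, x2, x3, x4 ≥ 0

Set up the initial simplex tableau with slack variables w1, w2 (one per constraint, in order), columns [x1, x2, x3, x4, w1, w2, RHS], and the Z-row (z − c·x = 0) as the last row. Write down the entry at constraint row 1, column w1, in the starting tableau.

1

Slack w1 belongs to constraint 1; its column is the unit vector e_1, so the entry in row 1 is 1.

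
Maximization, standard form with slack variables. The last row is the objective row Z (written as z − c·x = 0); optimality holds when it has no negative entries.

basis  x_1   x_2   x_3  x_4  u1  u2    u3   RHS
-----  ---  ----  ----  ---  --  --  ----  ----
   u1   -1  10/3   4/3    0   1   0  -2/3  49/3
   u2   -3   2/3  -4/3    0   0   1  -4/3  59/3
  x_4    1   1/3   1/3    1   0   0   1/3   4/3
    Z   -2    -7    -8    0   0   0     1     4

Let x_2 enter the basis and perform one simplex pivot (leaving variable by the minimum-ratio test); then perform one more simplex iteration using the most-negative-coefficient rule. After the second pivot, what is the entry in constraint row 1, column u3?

Ratio test on column x_2 — row 1: (49/3)/(10/3) = 49/10; row 2: (59/3)/(2/3) = 59/2; row 3: (4/3)/(1/3) = 4. Minimum is 4 at row 3 (x_4 leaves); pivot element 1/3.
Divide row 3 by 1/3; eliminate column x_2 from the other rows.
Second iteration: most negative Z-row entry is -1 in column x_3, so x_3 enters.
Ratio test on column x_3 — row 1: entry -2 ≤ 0; row 2: entry -2 ≤ 0; row 3: 4/1 = 4. Minimum is 4 at row 3 (x_2 leaves); pivot element 1.
Divide row 3 by 1; eliminate column x_3 from the other rows.
After both pivots, the entry at constraint row 1, column u3 is -2.

-2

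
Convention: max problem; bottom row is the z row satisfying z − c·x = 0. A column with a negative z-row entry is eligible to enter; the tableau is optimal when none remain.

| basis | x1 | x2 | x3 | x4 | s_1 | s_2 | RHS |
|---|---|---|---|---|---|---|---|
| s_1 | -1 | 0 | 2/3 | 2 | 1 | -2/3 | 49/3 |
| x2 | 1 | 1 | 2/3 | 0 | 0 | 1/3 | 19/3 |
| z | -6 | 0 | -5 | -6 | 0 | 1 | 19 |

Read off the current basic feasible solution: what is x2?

19/3

x2 is basic (row 2); its value is the RHS of that row, 19/3.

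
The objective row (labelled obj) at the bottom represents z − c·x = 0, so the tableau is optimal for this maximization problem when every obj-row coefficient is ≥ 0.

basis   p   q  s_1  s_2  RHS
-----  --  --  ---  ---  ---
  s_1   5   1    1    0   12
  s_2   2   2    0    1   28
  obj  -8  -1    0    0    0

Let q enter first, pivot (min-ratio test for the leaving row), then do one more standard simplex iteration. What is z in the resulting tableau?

96/5

Ratio test on column q — row 1: 12/1 = 12; row 2: 28/2 = 14. Minimum is 12 at row 1 (s_1 leaves); pivot element 1.
Pivot on row 1; the obj-row RHS becomes 0 − (-1)·12 = 12.
Next entering variable (most negative obj-row entry -3): p.
Ratio test on column p — row 1: 12/5 = 12/5; row 2: entry -8 ≤ 0. Minimum is 12/5 at row 1 (q leaves); pivot element 5.
After the second pivot the obj-row RHS is 12 − (-3)·(12/5) = 96/5.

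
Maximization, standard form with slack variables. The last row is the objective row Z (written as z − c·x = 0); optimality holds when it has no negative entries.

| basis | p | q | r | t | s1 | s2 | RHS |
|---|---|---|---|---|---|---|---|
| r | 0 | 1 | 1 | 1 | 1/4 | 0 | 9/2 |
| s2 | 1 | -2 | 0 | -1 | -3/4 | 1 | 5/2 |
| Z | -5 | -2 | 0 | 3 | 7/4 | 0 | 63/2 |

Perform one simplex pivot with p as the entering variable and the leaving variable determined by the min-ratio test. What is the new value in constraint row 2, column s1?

-3/4

Ratio test on column p — row 1: entry 0 ≤ 0; row 2: (5/2)/1 = 5/2. Minimum is 5/2 at row 2 (s2 leaves); pivot element 1.
Divide row 2 by 1; eliminate column p from the other rows.
In the new row 2, the s1 entry is the old entry divided by the pivot: (-3/4)/1 = -3/4.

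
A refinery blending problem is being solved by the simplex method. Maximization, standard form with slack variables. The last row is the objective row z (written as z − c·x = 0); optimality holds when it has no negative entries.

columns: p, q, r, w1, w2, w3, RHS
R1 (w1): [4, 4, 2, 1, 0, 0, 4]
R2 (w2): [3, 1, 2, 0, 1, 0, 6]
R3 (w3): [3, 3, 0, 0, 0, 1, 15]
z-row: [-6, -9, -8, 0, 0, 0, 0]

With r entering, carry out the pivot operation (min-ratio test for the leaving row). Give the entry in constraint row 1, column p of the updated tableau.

2

Ratio test on column r — row 1: 4/2 = 2; row 2: 6/2 = 3; row 3: entry 0 ≤ 0. Minimum is 2 at row 1 (w1 leaves); pivot element 2.
Divide row 1 by 2; eliminate column r from the other rows.
In the new row 1, the p entry is the old entry divided by the pivot: 4/2 = 2.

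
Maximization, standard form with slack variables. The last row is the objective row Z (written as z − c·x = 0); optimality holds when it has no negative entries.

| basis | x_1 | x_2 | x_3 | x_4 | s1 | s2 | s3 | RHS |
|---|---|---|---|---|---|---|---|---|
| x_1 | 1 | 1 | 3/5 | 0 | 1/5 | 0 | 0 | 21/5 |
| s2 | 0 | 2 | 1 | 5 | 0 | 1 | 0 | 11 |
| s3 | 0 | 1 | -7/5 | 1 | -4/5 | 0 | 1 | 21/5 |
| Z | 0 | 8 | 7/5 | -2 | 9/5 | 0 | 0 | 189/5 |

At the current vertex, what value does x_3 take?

x_3 is not in the basis, so in the current basic feasible solution x_3 = 0.

0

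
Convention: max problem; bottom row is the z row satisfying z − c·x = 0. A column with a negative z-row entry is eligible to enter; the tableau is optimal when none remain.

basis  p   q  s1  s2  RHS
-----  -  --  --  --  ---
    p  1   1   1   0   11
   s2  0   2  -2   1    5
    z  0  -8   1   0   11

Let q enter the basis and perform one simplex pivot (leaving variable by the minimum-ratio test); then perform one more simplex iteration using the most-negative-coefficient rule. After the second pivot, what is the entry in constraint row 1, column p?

Ratio test on column q — row 1: 11/1 = 11; row 2: 5/2 = 5/2. Minimum is 5/2 at row 2 (s2 leaves); pivot element 2.
Divide row 2 by 2; eliminate column q from the other rows.
Second iteration: most negative z-row entry is -7 in column s1, so s1 enters.
Ratio test on column s1 — row 1: (17/2)/2 = 17/4; row 2: entry -1 ≤ 0. Minimum is 17/4 at row 1 (p leaves); pivot element 2.
Divide row 1 by 2; eliminate column s1 from the other rows.
After both pivots, the entry at constraint row 1, column p is 1/2.

1/2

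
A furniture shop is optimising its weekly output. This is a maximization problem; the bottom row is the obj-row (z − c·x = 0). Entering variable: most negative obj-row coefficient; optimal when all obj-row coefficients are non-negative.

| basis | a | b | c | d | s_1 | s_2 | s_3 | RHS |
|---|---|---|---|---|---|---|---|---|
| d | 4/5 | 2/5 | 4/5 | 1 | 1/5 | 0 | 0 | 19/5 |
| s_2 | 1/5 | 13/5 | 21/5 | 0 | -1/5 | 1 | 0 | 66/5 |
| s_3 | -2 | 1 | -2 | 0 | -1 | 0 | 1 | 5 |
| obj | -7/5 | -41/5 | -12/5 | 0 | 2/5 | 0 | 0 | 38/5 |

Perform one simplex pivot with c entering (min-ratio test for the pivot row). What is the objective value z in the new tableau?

106/7

Ratio test on column c — row 1: (19/5)/(4/5) = 19/4; row 2: (66/5)/(21/5) = 22/7; row 3: entry -2 ≤ 0. Minimum is 22/7 at row 2 (s_2 leaves); pivot element 21/5.
Pivot on row 2; the obj-row RHS becomes 38/5 − (-12/5)·(22/7) = 106/7.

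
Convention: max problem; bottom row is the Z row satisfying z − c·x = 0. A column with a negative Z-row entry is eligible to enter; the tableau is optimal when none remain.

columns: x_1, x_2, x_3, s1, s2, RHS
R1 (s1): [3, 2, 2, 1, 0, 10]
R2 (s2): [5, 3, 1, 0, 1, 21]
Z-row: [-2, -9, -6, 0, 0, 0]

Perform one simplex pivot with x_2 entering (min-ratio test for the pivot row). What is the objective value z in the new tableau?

Ratio test on column x_2 — row 1: 10/2 = 5; row 2: 21/3 = 7. Minimum is 5 at row 1 (s1 leaves); pivot element 2.
Pivot on row 1; the Z-row RHS becomes 0 − (-9)·5 = 45.

45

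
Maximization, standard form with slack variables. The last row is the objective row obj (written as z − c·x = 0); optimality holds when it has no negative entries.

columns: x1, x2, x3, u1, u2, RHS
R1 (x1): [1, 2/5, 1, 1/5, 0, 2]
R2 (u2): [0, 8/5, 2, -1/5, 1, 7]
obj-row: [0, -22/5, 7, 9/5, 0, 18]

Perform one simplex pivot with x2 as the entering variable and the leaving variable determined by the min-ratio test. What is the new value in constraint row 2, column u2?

Ratio test on column x2 — row 1: 2/(2/5) = 5; row 2: 7/(8/5) = 35/8. Minimum is 35/8 at row 2 (u2 leaves); pivot element 8/5.
Divide row 2 by 8/5; eliminate column x2 from the other rows.
In the new row 2, the u2 entry is the old entry divided by the pivot: 1/(8/5) = 5/8.

5/8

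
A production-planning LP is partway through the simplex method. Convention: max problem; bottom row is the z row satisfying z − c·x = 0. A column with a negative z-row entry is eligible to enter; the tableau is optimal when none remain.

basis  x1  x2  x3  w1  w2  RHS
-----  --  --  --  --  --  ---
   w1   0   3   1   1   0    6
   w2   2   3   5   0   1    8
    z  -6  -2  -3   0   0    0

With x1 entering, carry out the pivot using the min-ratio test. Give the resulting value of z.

Ratio test on column x1 — row 1: entry 0 ≤ 0; row 2: 8/2 = 4. Minimum is 4 at row 2 (w2 leaves); pivot element 2.
Pivot on row 2; the z-row RHS becomes 0 − (-6)·4 = 24.

24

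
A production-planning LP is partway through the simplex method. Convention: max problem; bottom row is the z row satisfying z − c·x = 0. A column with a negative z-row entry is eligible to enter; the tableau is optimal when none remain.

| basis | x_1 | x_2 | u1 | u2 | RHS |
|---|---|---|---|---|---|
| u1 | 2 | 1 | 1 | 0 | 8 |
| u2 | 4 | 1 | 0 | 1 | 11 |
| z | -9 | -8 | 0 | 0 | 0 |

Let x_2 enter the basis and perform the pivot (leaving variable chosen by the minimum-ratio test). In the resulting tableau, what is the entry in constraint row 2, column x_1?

2

Ratio test on column x_2 — row 1: 8/1 = 8; row 2: 11/1 = 11. Minimum is 8 at row 1 (u1 leaves); pivot element 1.
Divide row 1 by 1; eliminate column x_2 from the other rows.
Row 2 update in column x_1: 4 − 1·2 = 2.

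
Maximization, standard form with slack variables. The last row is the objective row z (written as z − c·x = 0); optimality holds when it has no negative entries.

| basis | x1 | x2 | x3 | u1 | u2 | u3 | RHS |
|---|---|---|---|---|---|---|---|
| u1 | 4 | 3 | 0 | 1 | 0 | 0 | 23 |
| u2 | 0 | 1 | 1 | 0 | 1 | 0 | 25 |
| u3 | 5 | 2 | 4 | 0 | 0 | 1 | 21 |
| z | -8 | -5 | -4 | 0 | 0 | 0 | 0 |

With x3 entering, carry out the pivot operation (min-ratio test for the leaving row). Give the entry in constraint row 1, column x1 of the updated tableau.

Ratio test on column x3 — row 1: entry 0 ≤ 0; row 2: 25/1 = 25; row 3: 21/4 = 21/4. Minimum is 21/4 at row 3 (u3 leaves); pivot element 4.
Divide row 3 by 4; eliminate column x3 from the other rows.
Row 1 update in column x1: 4 − 0·(5/4) = 4.

4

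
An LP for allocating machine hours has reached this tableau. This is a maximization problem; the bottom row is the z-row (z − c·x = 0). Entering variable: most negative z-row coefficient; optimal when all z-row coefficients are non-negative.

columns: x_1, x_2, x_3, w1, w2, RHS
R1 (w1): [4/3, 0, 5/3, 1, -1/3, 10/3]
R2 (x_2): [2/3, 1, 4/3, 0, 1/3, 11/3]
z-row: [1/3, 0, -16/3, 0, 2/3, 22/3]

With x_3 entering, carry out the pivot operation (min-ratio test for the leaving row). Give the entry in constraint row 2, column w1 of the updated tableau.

Ratio test on column x_3 — row 1: (10/3)/(5/3) = 2; row 2: (11/3)/(4/3) = 11/4. Minimum is 2 at row 1 (w1 leaves); pivot element 5/3.
Divide row 1 by 5/3; eliminate column x_3 from the other rows.
Row 2 update in column w1: 0 − (4/3)·(3/5) = -4/5.

-4/5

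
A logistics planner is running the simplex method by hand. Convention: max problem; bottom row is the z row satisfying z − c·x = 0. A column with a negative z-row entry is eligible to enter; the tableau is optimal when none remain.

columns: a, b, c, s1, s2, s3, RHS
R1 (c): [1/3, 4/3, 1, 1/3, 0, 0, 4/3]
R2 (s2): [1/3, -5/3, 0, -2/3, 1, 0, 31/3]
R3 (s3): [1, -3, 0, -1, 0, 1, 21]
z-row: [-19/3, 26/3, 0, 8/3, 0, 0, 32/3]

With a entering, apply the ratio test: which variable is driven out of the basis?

c

Column a entries and ratios — c: (4/3)/(1/3) = 4; s2: (31/3)/(1/3) = 31; s3: 21/1 = 21.
Smallest ratio is 4 in the row of c, so c leaves.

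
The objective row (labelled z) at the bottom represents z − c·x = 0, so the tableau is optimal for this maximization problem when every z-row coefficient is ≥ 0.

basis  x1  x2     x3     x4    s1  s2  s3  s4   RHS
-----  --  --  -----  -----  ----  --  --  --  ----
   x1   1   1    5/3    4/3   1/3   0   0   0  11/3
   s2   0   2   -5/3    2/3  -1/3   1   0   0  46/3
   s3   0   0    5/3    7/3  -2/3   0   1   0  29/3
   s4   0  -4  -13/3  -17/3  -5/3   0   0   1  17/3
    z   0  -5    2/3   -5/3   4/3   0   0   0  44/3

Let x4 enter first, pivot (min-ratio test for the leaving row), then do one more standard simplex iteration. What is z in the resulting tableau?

Ratio test on column x4 — row 1: (11/3)/(4/3) = 11/4; row 2: (46/3)/(2/3) = 23; row 3: (29/3)/(7/3) = 29/7; row 4: entry -17/3 ≤ 0. Minimum is 11/4 at row 1 (x1 leaves); pivot element 4/3.
Pivot on row 1; the z-row RHS becomes 44/3 − (-5/3)·(11/4) = 77/4.
Next entering variable (most negative z-row entry -15/4): x2.
Ratio test on column x2 — row 1: (11/4)/(3/4) = 11/3; row 2: (27/2)/(3/2) = 9; row 3: entry -7/4 ≤ 0; row 4: (85/4)/(1/4) = 85. Minimum is 11/3 at row 1 (x4 leaves); pivot element 3/4.
After the second pivot the z-row RHS is 77/4 − (-15/4)·(11/3) = 33.

33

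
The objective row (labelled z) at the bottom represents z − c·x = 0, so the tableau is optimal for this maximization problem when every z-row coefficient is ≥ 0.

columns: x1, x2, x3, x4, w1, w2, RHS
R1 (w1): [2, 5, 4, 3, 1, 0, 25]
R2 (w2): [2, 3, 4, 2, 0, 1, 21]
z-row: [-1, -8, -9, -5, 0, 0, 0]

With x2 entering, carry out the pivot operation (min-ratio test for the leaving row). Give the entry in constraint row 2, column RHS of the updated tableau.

Ratio test on column x2 — row 1: 25/5 = 5; row 2: 21/3 = 7. Minimum is 5 at row 1 (w1 leaves); pivot element 5.
Divide row 1 by 5; eliminate column x2 from the other rows.
Row 2 update in column RHS: 21 − 3·5 = 6.

6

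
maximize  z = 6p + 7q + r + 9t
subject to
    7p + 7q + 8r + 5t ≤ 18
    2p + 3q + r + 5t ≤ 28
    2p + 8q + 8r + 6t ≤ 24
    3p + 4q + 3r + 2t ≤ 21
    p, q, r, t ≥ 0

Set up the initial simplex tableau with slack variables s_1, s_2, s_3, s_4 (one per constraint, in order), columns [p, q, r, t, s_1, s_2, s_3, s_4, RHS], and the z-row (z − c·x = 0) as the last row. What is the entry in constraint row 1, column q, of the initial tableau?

Constraint 1 has coefficient 7 on q.

7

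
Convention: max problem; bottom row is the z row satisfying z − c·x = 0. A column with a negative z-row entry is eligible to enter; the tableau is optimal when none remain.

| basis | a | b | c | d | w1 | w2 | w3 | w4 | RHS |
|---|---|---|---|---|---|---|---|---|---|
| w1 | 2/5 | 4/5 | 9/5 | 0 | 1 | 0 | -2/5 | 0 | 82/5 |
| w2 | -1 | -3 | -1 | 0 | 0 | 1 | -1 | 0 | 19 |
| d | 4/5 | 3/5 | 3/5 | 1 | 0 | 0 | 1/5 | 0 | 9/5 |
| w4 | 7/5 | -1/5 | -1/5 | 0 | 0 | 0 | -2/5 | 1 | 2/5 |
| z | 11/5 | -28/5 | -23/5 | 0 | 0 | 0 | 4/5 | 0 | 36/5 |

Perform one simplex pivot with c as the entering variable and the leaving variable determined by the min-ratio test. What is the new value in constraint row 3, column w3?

1/3

Ratio test on column c — row 1: (82/5)/(9/5) = 82/9; row 2: entry -1 ≤ 0; row 3: (9/5)/(3/5) = 3; row 4: entry -1/5 ≤ 0. Minimum is 3 at row 3 (d leaves); pivot element 3/5.
Divide row 3 by 3/5; eliminate column c from the other rows.
In the new row 3, the w3 entry is the old entry divided by the pivot: (1/5)/(3/5) = 1/3.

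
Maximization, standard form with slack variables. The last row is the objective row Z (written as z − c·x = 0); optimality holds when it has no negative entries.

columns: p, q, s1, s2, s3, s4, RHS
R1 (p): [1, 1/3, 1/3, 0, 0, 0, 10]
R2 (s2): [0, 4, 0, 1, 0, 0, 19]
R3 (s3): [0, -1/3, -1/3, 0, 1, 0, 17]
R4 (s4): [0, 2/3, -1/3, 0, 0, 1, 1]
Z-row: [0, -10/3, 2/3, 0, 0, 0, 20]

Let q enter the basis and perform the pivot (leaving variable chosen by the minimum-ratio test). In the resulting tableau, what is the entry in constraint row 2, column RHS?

Ratio test on column q — row 1: 10/(1/3) = 30; row 2: 19/4 = 19/4; row 3: entry -1/3 ≤ 0; row 4: 1/(2/3) = 3/2. Minimum is 3/2 at row 4 (s4 leaves); pivot element 2/3.
Divide row 4 by 2/3; eliminate column q from the other rows.
Row 2 update in column RHS: 19 − 4·(3/2) = 13.

13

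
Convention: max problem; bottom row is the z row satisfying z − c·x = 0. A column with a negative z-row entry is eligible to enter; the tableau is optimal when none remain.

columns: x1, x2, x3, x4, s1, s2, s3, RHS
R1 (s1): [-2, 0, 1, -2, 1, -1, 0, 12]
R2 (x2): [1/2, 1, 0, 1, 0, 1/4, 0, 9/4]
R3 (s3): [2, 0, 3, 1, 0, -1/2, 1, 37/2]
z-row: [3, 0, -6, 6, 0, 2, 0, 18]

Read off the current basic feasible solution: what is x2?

x2 is basic (row 2); its value is the RHS of that row, 9/4.

9/4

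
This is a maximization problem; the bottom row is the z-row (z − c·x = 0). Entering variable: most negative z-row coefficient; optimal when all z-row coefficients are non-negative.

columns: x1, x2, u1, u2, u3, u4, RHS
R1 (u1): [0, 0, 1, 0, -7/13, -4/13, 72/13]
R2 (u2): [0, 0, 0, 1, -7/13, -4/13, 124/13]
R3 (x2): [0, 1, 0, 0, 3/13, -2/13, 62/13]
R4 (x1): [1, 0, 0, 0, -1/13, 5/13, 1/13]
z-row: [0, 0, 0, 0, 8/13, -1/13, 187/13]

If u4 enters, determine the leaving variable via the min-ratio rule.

Column u4 entries and ratios — u1: -4/13 ≤ 0, skip; u2: -4/13 ≤ 0, skip; x2: -2/13 ≤ 0, skip; x1: (1/13)/(5/13) = 1/5.
Smallest ratio is 1/5 in the row of x1, so x1 leaves.

x1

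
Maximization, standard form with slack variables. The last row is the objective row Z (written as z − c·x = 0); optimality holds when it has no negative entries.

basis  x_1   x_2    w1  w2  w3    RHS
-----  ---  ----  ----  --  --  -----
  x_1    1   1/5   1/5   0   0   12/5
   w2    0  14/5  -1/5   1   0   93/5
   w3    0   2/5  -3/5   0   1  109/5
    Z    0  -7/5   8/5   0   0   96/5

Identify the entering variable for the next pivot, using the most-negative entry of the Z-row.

x_2

Negative Z-row entries: x_2: -7/5.
The most negative is -7/5 in column x_2, so x_2 enters.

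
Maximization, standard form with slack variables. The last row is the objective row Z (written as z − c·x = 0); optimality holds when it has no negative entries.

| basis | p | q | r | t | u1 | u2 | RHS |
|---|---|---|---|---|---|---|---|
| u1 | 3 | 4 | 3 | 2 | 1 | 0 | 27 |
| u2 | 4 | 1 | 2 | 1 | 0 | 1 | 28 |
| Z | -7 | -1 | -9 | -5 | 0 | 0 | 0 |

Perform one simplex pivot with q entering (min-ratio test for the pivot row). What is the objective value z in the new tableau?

Ratio test on column q — row 1: 27/4 = 27/4; row 2: 28/1 = 28. Minimum is 27/4 at row 1 (u1 leaves); pivot element 4.
Pivot on row 1; the Z-row RHS becomes 0 − (-1)·(27/4) = 27/4.

27/4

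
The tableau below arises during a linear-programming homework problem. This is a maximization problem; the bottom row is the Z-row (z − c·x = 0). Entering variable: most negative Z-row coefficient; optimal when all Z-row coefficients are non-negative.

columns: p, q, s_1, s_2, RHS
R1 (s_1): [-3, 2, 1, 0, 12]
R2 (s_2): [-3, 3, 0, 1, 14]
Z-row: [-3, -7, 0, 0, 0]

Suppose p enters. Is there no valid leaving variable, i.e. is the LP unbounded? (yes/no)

Every constraint-row entry in column p is ≤ 0, so increasing p is unbounded.

yes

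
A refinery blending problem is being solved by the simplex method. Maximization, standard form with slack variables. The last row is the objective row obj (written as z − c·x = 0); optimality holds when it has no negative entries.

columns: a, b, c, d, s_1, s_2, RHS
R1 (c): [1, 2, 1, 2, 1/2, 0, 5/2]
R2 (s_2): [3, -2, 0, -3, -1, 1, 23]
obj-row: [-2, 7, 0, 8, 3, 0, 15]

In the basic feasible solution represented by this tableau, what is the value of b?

b is not in the basis, so in the current basic feasible solution b = 0.

0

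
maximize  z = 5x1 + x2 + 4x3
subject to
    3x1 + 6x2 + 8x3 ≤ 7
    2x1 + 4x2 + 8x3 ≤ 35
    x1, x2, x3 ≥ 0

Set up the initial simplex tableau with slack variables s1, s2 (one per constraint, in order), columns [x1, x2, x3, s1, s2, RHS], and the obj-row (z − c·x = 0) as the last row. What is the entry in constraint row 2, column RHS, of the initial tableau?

35

The RHS of constraint 2 is b_2 = 35.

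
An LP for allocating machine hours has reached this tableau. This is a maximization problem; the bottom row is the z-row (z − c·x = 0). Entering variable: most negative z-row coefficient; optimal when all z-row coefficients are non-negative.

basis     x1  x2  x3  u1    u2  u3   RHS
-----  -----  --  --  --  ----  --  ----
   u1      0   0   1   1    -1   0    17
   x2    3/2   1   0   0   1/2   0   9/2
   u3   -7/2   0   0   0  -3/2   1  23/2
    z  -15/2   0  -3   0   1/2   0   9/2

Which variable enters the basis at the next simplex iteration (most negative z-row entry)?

Negative z-row entries: x1: -15/2, x3: -3.
The most negative is -15/2 in column x1, so x1 enters.

x1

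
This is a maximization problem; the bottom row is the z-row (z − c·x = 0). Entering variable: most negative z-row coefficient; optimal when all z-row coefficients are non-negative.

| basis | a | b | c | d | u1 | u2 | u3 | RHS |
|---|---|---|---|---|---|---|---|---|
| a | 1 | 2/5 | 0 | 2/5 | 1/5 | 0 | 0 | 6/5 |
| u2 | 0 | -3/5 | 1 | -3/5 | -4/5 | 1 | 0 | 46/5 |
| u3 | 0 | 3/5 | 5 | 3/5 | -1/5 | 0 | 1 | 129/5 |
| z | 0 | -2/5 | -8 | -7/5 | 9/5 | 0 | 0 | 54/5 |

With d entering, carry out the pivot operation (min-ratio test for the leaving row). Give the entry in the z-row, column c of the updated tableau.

Ratio test on column d — row 1: (6/5)/(2/5) = 3; row 2: entry -3/5 ≤ 0; row 3: (129/5)/(3/5) = 43. Minimum is 3 at row 1 (a leaves); pivot element 2/5.
Divide row 1 by 2/5; eliminate column d from the other rows.
z-row update in column c: -8 − (-7/5)·0 = -8.

-8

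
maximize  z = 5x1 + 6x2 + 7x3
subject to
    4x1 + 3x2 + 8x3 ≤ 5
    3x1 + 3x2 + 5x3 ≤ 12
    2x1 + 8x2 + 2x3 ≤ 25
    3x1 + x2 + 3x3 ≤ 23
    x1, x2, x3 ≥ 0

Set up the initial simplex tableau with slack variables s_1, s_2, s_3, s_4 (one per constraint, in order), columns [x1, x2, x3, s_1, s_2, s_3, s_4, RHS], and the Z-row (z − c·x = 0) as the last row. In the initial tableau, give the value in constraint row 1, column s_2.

0

Slack s_2 belongs to constraint 2; its column is the unit vector e_2, so the entry in row 1 is 0.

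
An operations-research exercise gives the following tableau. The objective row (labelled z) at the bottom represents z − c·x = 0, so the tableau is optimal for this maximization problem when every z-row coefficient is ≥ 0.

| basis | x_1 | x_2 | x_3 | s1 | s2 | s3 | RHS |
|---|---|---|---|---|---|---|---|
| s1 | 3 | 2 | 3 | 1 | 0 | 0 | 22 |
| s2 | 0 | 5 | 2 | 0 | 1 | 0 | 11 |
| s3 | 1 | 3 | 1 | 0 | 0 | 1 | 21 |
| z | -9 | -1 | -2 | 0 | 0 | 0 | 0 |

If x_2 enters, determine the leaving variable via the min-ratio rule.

s2

Column x_2 entries and ratios — s1: 22/2 = 11; s2: 11/5 = 11/5; s3: 21/3 = 7.
Smallest ratio is 11/5 in the row of s2, so s2 leaves.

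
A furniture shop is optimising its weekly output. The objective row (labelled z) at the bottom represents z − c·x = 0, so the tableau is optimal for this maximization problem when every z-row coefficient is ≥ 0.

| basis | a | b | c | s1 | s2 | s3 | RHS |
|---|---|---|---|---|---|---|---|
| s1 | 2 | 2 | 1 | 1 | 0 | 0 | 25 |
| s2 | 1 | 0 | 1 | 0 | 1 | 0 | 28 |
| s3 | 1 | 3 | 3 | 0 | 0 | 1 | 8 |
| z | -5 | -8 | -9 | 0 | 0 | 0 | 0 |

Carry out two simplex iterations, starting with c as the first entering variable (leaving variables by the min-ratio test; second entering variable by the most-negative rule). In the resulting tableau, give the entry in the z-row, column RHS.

40

Ratio test on column c — row 1: 25/1 = 25; row 2: 28/1 = 28; row 3: 8/3 = 8/3. Minimum is 8/3 at row 3 (s3 leaves); pivot element 3.
Divide row 3 by 3; eliminate column c from the other rows.
Second iteration: most negative z-row entry is -2 in column a, so a enters.
Ratio test on column a — row 1: (67/3)/(5/3) = 67/5; row 2: (76/3)/(2/3) = 38; row 3: (8/3)/(1/3) = 8. Minimum is 8 at row 3 (c leaves); pivot element 1/3.
Divide row 3 by 1/3; eliminate column a from the other rows.
After both pivots, the entry at the z-row, column RHS is 40.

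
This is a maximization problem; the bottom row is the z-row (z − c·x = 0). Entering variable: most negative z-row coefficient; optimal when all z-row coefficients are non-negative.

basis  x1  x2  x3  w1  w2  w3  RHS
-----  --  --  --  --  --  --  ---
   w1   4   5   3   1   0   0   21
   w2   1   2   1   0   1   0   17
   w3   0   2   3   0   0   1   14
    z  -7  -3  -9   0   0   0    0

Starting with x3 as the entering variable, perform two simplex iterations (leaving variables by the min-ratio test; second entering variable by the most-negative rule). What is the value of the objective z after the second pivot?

Ratio test on column x3 — row 1: 21/3 = 7; row 2: 17/1 = 17; row 3: 14/3 = 14/3. Minimum is 14/3 at row 3 (w3 leaves); pivot element 3.
Pivot on row 3; the z-row RHS becomes 0 − (-9)·(14/3) = 42.
Next entering variable (most negative z-row entry -7): x1.
Ratio test on column x1 — row 1: 7/4 = 7/4; row 2: (37/3)/1 = 37/3; row 3: entry 0 ≤ 0. Minimum is 7/4 at row 1 (w1 leaves); pivot element 4.
After the second pivot the z-row RHS is 42 − (-7)·(7/4) = 217/4.

217/4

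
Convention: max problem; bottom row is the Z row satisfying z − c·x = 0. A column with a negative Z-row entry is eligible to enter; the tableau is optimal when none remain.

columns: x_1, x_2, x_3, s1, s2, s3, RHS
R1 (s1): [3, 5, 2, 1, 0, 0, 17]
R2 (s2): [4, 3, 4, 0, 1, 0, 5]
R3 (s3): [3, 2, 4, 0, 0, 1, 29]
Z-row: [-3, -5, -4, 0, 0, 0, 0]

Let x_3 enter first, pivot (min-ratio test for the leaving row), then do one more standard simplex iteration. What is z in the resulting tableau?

25/3

Ratio test on column x_3 — row 1: 17/2 = 17/2; row 2: 5/4 = 5/4; row 3: 29/4 = 29/4. Minimum is 5/4 at row 2 (s2 leaves); pivot element 4.
Pivot on row 2; the Z-row RHS becomes 0 − (-4)·(5/4) = 5.
Next entering variable (most negative Z-row entry -2): x_2.
Ratio test on column x_2 — row 1: (29/2)/(7/2) = 29/7; row 2: (5/4)/(3/4) = 5/3; row 3: entry -1 ≤ 0. Minimum is 5/3 at row 2 (x_3 leaves); pivot element 3/4.
After the second pivot the Z-row RHS is 5 − (-2)·(5/3) = 25/3.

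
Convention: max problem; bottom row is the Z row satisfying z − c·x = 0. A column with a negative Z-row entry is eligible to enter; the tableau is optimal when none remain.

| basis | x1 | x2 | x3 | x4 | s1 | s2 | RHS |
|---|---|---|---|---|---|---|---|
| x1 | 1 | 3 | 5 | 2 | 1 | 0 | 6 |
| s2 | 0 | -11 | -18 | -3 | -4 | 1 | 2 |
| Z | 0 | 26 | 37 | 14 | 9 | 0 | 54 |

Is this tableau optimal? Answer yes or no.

Every Z-row coefficient is ≥ 0, so the tableau is optimal.

yes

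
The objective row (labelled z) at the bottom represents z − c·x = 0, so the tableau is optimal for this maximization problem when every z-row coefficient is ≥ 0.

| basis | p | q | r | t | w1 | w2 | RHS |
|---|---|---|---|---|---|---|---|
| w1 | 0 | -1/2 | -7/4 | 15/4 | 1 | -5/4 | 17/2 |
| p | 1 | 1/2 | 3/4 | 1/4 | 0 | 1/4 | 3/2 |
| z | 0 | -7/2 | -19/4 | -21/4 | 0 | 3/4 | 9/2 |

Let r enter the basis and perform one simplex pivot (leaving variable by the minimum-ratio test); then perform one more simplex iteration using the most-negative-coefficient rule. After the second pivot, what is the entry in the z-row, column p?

Ratio test on column r — row 1: entry -7/4 ≤ 0; row 2: (3/2)/(3/4) = 2. Minimum is 2 at row 2 (p leaves); pivot element 3/4.
Divide row 2 by 3/4; eliminate column r from the other rows.
Second iteration: most negative z-row entry is -11/3 in column t, so t enters.
Ratio test on column t — row 1: 12/(13/3) = 36/13; row 2: 2/(1/3) = 6. Minimum is 36/13 at row 1 (w1 leaves); pivot element 13/3.
Divide row 1 by 13/3; eliminate column t from the other rows.
After both pivots, the entry at the z-row, column p is 108/13.

108/13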